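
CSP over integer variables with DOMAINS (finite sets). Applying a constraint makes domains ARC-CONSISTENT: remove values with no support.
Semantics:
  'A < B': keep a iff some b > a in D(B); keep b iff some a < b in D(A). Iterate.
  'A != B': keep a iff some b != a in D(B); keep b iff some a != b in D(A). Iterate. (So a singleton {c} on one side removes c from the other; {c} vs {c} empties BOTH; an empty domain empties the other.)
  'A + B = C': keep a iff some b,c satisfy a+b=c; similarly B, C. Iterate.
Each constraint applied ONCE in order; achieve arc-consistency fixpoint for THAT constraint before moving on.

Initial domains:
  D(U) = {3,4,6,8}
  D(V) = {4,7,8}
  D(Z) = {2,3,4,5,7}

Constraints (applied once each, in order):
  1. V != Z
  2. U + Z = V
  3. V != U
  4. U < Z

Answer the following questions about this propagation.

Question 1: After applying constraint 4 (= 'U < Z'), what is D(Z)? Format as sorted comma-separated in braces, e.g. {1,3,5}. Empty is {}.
Constraint 1 (V != Z) on D(V)={4,7,8} D(Z)={2,3,4,5,7}: no change
Constraint 2 (U + Z = V) on D(U)={3,4,6,8} D(Z)={2,3,4,5,7} D(V)={4,7,8}: U {3,4,6,8}->{3,4,6}; Z {2,3,4,5,7}->{2,3,4,5}; V {4,7,8}->{7,8}
Constraint 3 (V != U) on D(V)={7,8} D(U)={3,4,6}: no change
Constraint 4 (U < Z) on D(U)={3,4,6} D(Z)={2,3,4,5}: U {3,4,6}->{3,4}; Z {2,3,4,5}->{4,5}
So after constraint 4: D(Z) = {4,5}

Answer: {4,5}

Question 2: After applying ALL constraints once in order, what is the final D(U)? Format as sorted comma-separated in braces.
Answer: {3,4}

Derivation:
Constraint 1 (V != Z) on D(V)={4,7,8} D(Z)={2,3,4,5,7}: no change
Constraint 2 (U + Z = V) on D(U)={3,4,6,8} D(Z)={2,3,4,5,7} D(V)={4,7,8}: U {3,4,6,8}->{3,4,6}; Z {2,3,4,5,7}->{2,3,4,5}; V {4,7,8}->{7,8}
Constraint 3 (V != U) on D(V)={7,8} D(U)={3,4,6}: no change
Constraint 4 (U < Z) on D(U)={3,4,6} D(Z)={2,3,4,5}: U {3,4,6}->{3,4}; Z {2,3,4,5}->{4,5}
So after all 4 constraints: D(U) = {3,4}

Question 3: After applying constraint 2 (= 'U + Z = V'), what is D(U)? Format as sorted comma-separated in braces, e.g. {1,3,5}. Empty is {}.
Constraint 1 (V != Z) on D(V)={4,7,8} D(Z)={2,3,4,5,7}: no change
Constraint 2 (U + Z = V) on D(U)={3,4,6,8} D(Z)={2,3,4,5,7} D(V)={4,7,8}: U {3,4,6,8}->{3,4,6}; Z {2,3,4,5,7}->{2,3,4,5}; V {4,7,8}->{7,8}
So after constraint 2: D(U) = {3,4,6}

Answer: {3,4,6}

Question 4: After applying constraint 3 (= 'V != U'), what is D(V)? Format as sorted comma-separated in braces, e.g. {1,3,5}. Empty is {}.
Answer: {7,8}

Derivation:
Constraint 1 (V != Z) on D(V)={4,7,8} D(Z)={2,3,4,5,7}: no change
Constraint 2 (U + Z = V) on D(U)={3,4,6,8} D(Z)={2,3,4,5,7} D(V)={4,7,8}: U {3,4,6,8}->{3,4,6}; Z {2,3,4,5,7}->{2,3,4,5}; V {4,7,8}->{7,8}
Constraint 3 (V != U) on D(V)={7,8} D(U)={3,4,6}: no change
So after constraint 3: D(V) = {7,8}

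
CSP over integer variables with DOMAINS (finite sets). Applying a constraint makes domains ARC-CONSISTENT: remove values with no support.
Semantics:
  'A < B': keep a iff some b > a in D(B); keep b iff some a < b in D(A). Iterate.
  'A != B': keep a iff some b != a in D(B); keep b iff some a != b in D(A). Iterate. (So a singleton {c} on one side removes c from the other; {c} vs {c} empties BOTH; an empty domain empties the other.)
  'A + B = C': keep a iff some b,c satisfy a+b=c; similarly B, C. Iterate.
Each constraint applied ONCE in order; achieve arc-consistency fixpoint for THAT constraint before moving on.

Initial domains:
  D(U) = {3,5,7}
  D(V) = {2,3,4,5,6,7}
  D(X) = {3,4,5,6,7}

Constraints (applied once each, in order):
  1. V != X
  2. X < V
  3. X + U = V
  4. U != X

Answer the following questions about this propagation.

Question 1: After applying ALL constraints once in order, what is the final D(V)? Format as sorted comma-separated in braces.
Answer: {6,7}

Derivation:
Constraint 1 (V != X) on D(V)={2,3,4,5,6,7} D(X)={3,4,5,6,7}: no change
Constraint 2 (X < V) on D(X)={3,4,5,6,7} D(V)={2,3,4,5,6,7}: X {3,4,5,6,7}->{3,4,5,6}; V {2,3,4,5,6,7}->{4,5,6,7}
Constraint 3 (X + U = V) on D(X)={3,4,5,6} D(U)={3,5,7} D(V)={4,5,6,7}: X {3,4,5,6}->{3,4}; U {3,5,7}->{3}; V {4,5,6,7}->{6,7}
Constraint 4 (U != X) on D(U)={3} D(X)={3,4}: X {3,4}->{4}
So after all 4 constraints: D(V) = {6,7}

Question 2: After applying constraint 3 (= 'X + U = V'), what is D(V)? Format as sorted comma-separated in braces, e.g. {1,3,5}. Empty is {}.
Answer: {6,7}

Derivation:
Constraint 1 (V != X) on D(V)={2,3,4,5,6,7} D(X)={3,4,5,6,7}: no change
Constraint 2 (X < V) on D(X)={3,4,5,6,7} D(V)={2,3,4,5,6,7}: X {3,4,5,6,7}->{3,4,5,6}; V {2,3,4,5,6,7}->{4,5,6,7}
Constraint 3 (X + U = V) on D(X)={3,4,5,6} D(U)={3,5,7} D(V)={4,5,6,7}: X {3,4,5,6}->{3,4}; U {3,5,7}->{3}; V {4,5,6,7}->{6,7}
So after constraint 3: D(V) = {6,7}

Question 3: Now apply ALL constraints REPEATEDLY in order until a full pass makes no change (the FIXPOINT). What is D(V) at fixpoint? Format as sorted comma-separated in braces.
pass 0 (initial): D(V)={2,3,4,5,6,7}
pass 1: U {3,5,7}->{3}; V {2,3,4,5,6,7}->{6,7}; X {3,4,5,6,7}->{4}
pass 2: V {6,7}->{7}
pass 3: no change
Fixpoint after 3 passes: D(V) = {7}

Answer: {7}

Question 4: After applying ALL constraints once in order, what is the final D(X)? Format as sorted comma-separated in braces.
Constraint 1 (V != X) on D(V)={2,3,4,5,6,7} D(X)={3,4,5,6,7}: no change
Constraint 2 (X < V) on D(X)={3,4,5,6,7} D(V)={2,3,4,5,6,7}: X {3,4,5,6,7}->{3,4,5,6}; V {2,3,4,5,6,7}->{4,5,6,7}
Constraint 3 (X + U = V) on D(X)={3,4,5,6} D(U)={3,5,7} D(V)={4,5,6,7}: X {3,4,5,6}->{3,4}; U {3,5,7}->{3}; V {4,5,6,7}->{6,7}
Constraint 4 (U != X) on D(U)={3} D(X)={3,4}: X {3,4}->{4}
So after all 4 constraints: D(X) = {4}

Answer: {4}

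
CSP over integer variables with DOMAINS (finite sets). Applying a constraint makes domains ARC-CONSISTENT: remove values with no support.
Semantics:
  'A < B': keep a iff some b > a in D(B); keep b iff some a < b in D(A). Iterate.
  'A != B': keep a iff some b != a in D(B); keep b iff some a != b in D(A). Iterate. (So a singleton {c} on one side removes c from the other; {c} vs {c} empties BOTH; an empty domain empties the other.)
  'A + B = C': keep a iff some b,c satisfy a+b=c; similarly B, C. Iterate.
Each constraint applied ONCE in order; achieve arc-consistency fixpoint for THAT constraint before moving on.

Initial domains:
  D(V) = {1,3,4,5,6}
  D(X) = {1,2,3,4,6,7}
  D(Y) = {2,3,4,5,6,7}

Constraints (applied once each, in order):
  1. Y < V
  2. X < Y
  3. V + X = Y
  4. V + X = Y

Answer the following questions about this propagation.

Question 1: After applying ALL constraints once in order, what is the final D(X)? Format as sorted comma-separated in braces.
Answer: {1,2}

Derivation:
Constraint 1 (Y < V) on D(Y)={2,3,4,5,6,7} D(V)={1,3,4,5,6}: Y {2,3,4,5,6,7}->{2,3,4,5}; V {1,3,4,5,6}->{3,4,5,6}
Constraint 2 (X < Y) on D(X)={1,2,3,4,6,7} D(Y)={2,3,4,5}: X {1,2,3,4,6,7}->{1,2,3,4}
Constraint 3 (V + X = Y) on D(V)={3,4,5,6} D(X)={1,2,3,4} D(Y)={2,3,4,5}: V {3,4,5,6}->{3,4}; X {1,2,3,4}->{1,2}; Y {2,3,4,5}->{4,5}
Constraint 4 (V + X = Y) on D(V)={3,4} D(X)={1,2} D(Y)={4,5}: no change
So after all 4 constraints: D(X) = {1,2}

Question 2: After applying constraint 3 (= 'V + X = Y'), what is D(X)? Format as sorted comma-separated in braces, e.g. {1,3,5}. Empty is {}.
Answer: {1,2}

Derivation:
Constraint 1 (Y < V) on D(Y)={2,3,4,5,6,7} D(V)={1,3,4,5,6}: Y {2,3,4,5,6,7}->{2,3,4,5}; V {1,3,4,5,6}->{3,4,5,6}
Constraint 2 (X < Y) on D(X)={1,2,3,4,6,7} D(Y)={2,3,4,5}: X {1,2,3,4,6,7}->{1,2,3,4}
Constraint 3 (V + X = Y) on D(V)={3,4,5,6} D(X)={1,2,3,4} D(Y)={2,3,4,5}: V {3,4,5,6}->{3,4}; X {1,2,3,4}->{1,2}; Y {2,3,4,5}->{4,5}
So after constraint 3: D(X) = {1,2}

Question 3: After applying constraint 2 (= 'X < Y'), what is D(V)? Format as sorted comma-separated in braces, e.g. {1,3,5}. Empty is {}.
Constraint 1 (Y < V) on D(Y)={2,3,4,5,6,7} D(V)={1,3,4,5,6}: Y {2,3,4,5,6,7}->{2,3,4,5}; V {1,3,4,5,6}->{3,4,5,6}
Constraint 2 (X < Y) on D(X)={1,2,3,4,6,7} D(Y)={2,3,4,5}: X {1,2,3,4,6,7}->{1,2,3,4}
So after constraint 2: D(V) = {3,4,5,6}

Answer: {3,4,5,6}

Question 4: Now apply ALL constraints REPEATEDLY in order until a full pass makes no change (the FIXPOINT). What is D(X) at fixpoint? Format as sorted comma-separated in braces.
pass 0 (initial): D(X)={1,2,3,4,6,7}
pass 1: V {1,3,4,5,6}->{3,4}; X {1,2,3,4,6,7}->{1,2}; Y {2,3,4,5,6,7}->{4,5}
pass 2: V {3,4}->{}; X {1,2}->{}; Y {4,5}->{}
pass 3: no change
Fixpoint after 3 passes: D(X) = {}

Answer: {}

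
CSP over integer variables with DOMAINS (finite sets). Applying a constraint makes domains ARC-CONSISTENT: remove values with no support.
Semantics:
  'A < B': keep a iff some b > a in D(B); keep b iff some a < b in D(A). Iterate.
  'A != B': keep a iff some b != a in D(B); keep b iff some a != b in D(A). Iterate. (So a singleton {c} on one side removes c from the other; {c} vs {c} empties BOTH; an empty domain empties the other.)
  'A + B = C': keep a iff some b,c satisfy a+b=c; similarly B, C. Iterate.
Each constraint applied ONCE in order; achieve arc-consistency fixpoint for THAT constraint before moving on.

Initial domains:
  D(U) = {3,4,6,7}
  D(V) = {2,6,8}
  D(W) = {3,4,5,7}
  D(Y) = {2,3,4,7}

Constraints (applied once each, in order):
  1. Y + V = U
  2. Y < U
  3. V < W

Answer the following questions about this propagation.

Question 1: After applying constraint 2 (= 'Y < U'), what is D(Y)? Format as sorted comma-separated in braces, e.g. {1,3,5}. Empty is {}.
Answer: {2,4}

Derivation:
Constraint 1 (Y + V = U) on D(Y)={2,3,4,7} D(V)={2,6,8} D(U)={3,4,6,7}: Y {2,3,4,7}->{2,4}; V {2,6,8}->{2}; U {3,4,6,7}->{4,6}
Constraint 2 (Y < U) on D(Y)={2,4} D(U)={4,6}: no change
So after constraint 2: D(Y) = {2,4}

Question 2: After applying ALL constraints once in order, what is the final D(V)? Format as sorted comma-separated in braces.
Answer: {2}

Derivation:
Constraint 1 (Y + V = U) on D(Y)={2,3,4,7} D(V)={2,6,8} D(U)={3,4,6,7}: Y {2,3,4,7}->{2,4}; V {2,6,8}->{2}; U {3,4,6,7}->{4,6}
Constraint 2 (Y < U) on D(Y)={2,4} D(U)={4,6}: no change
Constraint 3 (V < W) on D(V)={2} D(W)={3,4,5,7}: no change
So after all 3 constraints: D(V) = {2}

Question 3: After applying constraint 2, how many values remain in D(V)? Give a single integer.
Answer: 1

Derivation:
Constraint 1 (Y + V = U) on D(Y)={2,3,4,7} D(V)={2,6,8} D(U)={3,4,6,7}: Y {2,3,4,7}->{2,4}; V {2,6,8}->{2}; U {3,4,6,7}->{4,6}
Constraint 2 (Y < U) on D(Y)={2,4} D(U)={4,6}: no change
So after constraint 2: D(V)={2}, size = 1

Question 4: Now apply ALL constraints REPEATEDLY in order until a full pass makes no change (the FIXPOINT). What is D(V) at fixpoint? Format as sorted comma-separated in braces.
Answer: {2}

Derivation:
pass 0 (initial): D(V)={2,6,8}
pass 1: U {3,4,6,7}->{4,6}; V {2,6,8}->{2}; Y {2,3,4,7}->{2,4}
pass 2: no change
Fixpoint after 2 passes: D(V) = {2}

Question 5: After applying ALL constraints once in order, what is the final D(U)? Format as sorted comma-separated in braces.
Answer: {4,6}

Derivation:
Constraint 1 (Y + V = U) on D(Y)={2,3,4,7} D(V)={2,6,8} D(U)={3,4,6,7}: Y {2,3,4,7}->{2,4}; V {2,6,8}->{2}; U {3,4,6,7}->{4,6}
Constraint 2 (Y < U) on D(Y)={2,4} D(U)={4,6}: no change
Constraint 3 (V < W) on D(V)={2} D(W)={3,4,5,7}: no change
So after all 3 constraints: D(U) = {4,6}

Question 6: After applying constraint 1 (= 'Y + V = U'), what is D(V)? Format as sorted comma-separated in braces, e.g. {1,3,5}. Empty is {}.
Constraint 1 (Y + V = U) on D(Y)={2,3,4,7} D(V)={2,6,8} D(U)={3,4,6,7}: Y {2,3,4,7}->{2,4}; V {2,6,8}->{2}; U {3,4,6,7}->{4,6}
So after constraint 1: D(V) = {2}

Answer: {2}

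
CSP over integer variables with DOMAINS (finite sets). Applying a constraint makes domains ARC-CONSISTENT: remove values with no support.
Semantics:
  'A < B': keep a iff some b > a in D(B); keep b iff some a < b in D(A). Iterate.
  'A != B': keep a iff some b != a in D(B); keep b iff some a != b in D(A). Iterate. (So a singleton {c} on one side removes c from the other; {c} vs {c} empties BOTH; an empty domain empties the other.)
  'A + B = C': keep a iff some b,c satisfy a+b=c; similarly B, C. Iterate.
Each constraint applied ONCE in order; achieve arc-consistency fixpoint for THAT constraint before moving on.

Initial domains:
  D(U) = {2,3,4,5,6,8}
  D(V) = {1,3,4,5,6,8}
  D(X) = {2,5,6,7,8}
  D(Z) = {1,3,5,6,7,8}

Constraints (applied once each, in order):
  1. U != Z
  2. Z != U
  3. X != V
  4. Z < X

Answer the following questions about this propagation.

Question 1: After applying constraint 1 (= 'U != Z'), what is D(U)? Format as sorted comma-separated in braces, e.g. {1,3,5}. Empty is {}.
Constraint 1 (U != Z) on D(U)={2,3,4,5,6,8} D(Z)={1,3,5,6,7,8}: no change
So after constraint 1: D(U) = {2,3,4,5,6,8}

Answer: {2,3,4,5,6,8}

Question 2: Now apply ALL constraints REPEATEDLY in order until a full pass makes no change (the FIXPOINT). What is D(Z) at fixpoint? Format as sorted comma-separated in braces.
Answer: {1,3,5,6,7}

Derivation:
pass 0 (initial): D(Z)={1,3,5,6,7,8}
pass 1: Z {1,3,5,6,7,8}->{1,3,5,6,7}
pass 2: no change
Fixpoint after 2 passes: D(Z) = {1,3,5,6,7}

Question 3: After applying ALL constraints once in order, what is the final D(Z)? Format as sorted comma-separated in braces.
Answer: {1,3,5,6,7}

Derivation:
Constraint 1 (U != Z) on D(U)={2,3,4,5,6,8} D(Z)={1,3,5,6,7,8}: no change
Constraint 2 (Z != U) on D(Z)={1,3,5,6,7,8} D(U)={2,3,4,5,6,8}: no change
Constraint 3 (X != V) on D(X)={2,5,6,7,8} D(V)={1,3,4,5,6,8}: no change
Constraint 4 (Z < X) on D(Z)={1,3,5,6,7,8} D(X)={2,5,6,7,8}: Z {1,3,5,6,7,8}->{1,3,5,6,7}
So after all 4 constraints: D(Z) = {1,3,5,6,7}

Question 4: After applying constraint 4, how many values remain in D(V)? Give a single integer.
Answer: 6

Derivation:
Constraint 1 (U != Z) on D(U)={2,3,4,5,6,8} D(Z)={1,3,5,6,7,8}: no change
Constraint 2 (Z != U) on D(Z)={1,3,5,6,7,8} D(U)={2,3,4,5,6,8}: no change
Constraint 3 (X != V) on D(X)={2,5,6,7,8} D(V)={1,3,4,5,6,8}: no change
Constraint 4 (Z < X) on D(Z)={1,3,5,6,7,8} D(X)={2,5,6,7,8}: Z {1,3,5,6,7,8}->{1,3,5,6,7}
So after constraint 4: D(V)={1,3,4,5,6,8}, size = 6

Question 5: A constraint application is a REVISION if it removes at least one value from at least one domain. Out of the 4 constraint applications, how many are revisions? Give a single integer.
Constraint 1 (U != Z) on D(U)={2,3,4,5,6,8} D(Z)={1,3,5,6,7,8}: no change => not a revision
Constraint 2 (Z != U) on D(Z)={1,3,5,6,7,8} D(U)={2,3,4,5,6,8}: no change => not a revision
Constraint 3 (X != V) on D(X)={2,5,6,7,8} D(V)={1,3,4,5,6,8}: no change => not a revision
Constraint 4 (Z < X) on D(Z)={1,3,5,6,7,8} D(X)={2,5,6,7,8}: Z {1,3,5,6,7,8}->{1,3,5,6,7} => REVISION
Total revisions = 1

Answer: 1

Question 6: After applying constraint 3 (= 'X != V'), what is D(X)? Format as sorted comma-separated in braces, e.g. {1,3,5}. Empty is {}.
Constraint 1 (U != Z) on D(U)={2,3,4,5,6,8} D(Z)={1,3,5,6,7,8}: no change
Constraint 2 (Z != U) on D(Z)={1,3,5,6,7,8} D(U)={2,3,4,5,6,8}: no change
Constraint 3 (X != V) on D(X)={2,5,6,7,8} D(V)={1,3,4,5,6,8}: no change
So after constraint 3: D(X) = {2,5,6,7,8}

Answer: {2,5,6,7,8}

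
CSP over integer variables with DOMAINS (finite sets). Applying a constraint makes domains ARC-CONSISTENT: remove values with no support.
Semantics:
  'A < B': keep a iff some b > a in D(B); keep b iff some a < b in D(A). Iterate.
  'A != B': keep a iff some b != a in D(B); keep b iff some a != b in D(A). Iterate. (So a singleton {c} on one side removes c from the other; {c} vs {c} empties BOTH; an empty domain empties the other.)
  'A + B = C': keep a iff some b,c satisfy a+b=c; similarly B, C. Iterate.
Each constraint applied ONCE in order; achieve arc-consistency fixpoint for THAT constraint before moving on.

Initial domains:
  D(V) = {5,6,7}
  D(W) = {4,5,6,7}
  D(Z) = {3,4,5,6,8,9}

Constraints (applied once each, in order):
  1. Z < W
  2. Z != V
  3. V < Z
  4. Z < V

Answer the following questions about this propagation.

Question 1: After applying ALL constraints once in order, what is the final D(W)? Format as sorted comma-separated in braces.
Answer: {4,5,6,7}

Derivation:
Constraint 1 (Z < W) on D(Z)={3,4,5,6,8,9} D(W)={4,5,6,7}: Z {3,4,5,6,8,9}->{3,4,5,6}
Constraint 2 (Z != V) on D(Z)={3,4,5,6} D(V)={5,6,7}: no change
Constraint 3 (V < Z) on D(V)={5,6,7} D(Z)={3,4,5,6}: V {5,6,7}->{5}; Z {3,4,5,6}->{6}
Constraint 4 (Z < V) on D(Z)={6} D(V)={5}: Z {6}->{}; V {5}->{}
So after all 4 constraints: D(W) = {4,5,6,7}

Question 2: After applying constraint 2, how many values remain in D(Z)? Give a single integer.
Constraint 1 (Z < W) on D(Z)={3,4,5,6,8,9} D(W)={4,5,6,7}: Z {3,4,5,6,8,9}->{3,4,5,6}
Constraint 2 (Z != V) on D(Z)={3,4,5,6} D(V)={5,6,7}: no change
So after constraint 2: D(Z)={3,4,5,6}, size = 4

Answer: 4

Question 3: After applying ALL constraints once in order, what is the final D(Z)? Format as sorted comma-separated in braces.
Answer: {}

Derivation:
Constraint 1 (Z < W) on D(Z)={3,4,5,6,8,9} D(W)={4,5,6,7}: Z {3,4,5,6,8,9}->{3,4,5,6}
Constraint 2 (Z != V) on D(Z)={3,4,5,6} D(V)={5,6,7}: no change
Constraint 3 (V < Z) on D(V)={5,6,7} D(Z)={3,4,5,6}: V {5,6,7}->{5}; Z {3,4,5,6}->{6}
Constraint 4 (Z < V) on D(Z)={6} D(V)={5}: Z {6}->{}; V {5}->{}
So after all 4 constraints: D(Z) = {}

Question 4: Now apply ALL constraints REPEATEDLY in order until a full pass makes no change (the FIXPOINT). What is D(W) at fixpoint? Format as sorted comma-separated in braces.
pass 0 (initial): D(W)={4,5,6,7}
pass 1: V {5,6,7}->{}; Z {3,4,5,6,8,9}->{}
pass 2: W {4,5,6,7}->{}
pass 3: no change
Fixpoint after 3 passes: D(W) = {}

Answer: {}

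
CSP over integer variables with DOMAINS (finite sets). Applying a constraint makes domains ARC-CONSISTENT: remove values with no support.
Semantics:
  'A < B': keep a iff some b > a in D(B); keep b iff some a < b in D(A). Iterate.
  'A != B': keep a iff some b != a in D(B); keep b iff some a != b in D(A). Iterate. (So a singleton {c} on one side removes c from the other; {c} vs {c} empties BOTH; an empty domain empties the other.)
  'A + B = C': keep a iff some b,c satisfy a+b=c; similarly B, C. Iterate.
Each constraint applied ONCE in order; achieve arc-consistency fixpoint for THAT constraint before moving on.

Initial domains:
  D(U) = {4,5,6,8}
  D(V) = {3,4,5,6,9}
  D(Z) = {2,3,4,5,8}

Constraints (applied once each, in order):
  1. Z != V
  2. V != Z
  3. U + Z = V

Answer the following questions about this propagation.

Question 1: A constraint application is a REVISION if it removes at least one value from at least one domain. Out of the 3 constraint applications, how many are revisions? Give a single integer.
Answer: 1

Derivation:
Constraint 1 (Z != V) on D(Z)={2,3,4,5,8} D(V)={3,4,5,6,9}: no change => not a revision
Constraint 2 (V != Z) on D(V)={3,4,5,6,9} D(Z)={2,3,4,5,8}: no change => not a revision
Constraint 3 (U + Z = V) on D(U)={4,5,6,8} D(Z)={2,3,4,5,8} D(V)={3,4,5,6,9}: U {4,5,6,8}->{4,5,6}; Z {2,3,4,5,8}->{2,3,4,5}; V {3,4,5,6,9}->{6,9} => REVISION
Total revisions = 1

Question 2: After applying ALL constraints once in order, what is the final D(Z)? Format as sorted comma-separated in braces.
Answer: {2,3,4,5}

Derivation:
Constraint 1 (Z != V) on D(Z)={2,3,4,5,8} D(V)={3,4,5,6,9}: no change
Constraint 2 (V != Z) on D(V)={3,4,5,6,9} D(Z)={2,3,4,5,8}: no change
Constraint 3 (U + Z = V) on D(U)={4,5,6,8} D(Z)={2,3,4,5,8} D(V)={3,4,5,6,9}: U {4,5,6,8}->{4,5,6}; Z {2,3,4,5,8}->{2,3,4,5}; V {3,4,5,6,9}->{6,9}
So after all 3 constraints: D(Z) = {2,3,4,5}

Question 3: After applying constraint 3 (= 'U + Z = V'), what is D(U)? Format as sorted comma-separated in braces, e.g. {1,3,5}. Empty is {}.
Answer: {4,5,6}

Derivation:
Constraint 1 (Z != V) on D(Z)={2,3,4,5,8} D(V)={3,4,5,6,9}: no change
Constraint 2 (V != Z) on D(V)={3,4,5,6,9} D(Z)={2,3,4,5,8}: no change
Constraint 3 (U + Z = V) on D(U)={4,5,6,8} D(Z)={2,3,4,5,8} D(V)={3,4,5,6,9}: U {4,5,6,8}->{4,5,6}; Z {2,3,4,5,8}->{2,3,4,5}; V {3,4,5,6,9}->{6,9}
So after constraint 3: D(U) = {4,5,6}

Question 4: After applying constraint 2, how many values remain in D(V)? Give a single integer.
Answer: 5

Derivation:
Constraint 1 (Z != V) on D(Z)={2,3,4,5,8} D(V)={3,4,5,6,9}: no change
Constraint 2 (V != Z) on D(V)={3,4,5,6,9} D(Z)={2,3,4,5,8}: no change
So after constraint 2: D(V)={3,4,5,6,9}, size = 5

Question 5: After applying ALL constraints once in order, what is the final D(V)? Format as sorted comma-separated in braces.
Constraint 1 (Z != V) on D(Z)={2,3,4,5,8} D(V)={3,4,5,6,9}: no change
Constraint 2 (V != Z) on D(V)={3,4,5,6,9} D(Z)={2,3,4,5,8}: no change
Constraint 3 (U + Z = V) on D(U)={4,5,6,8} D(Z)={2,3,4,5,8} D(V)={3,4,5,6,9}: U {4,5,6,8}->{4,5,6}; Z {2,3,4,5,8}->{2,3,4,5}; V {3,4,5,6,9}->{6,9}
So after all 3 constraints: D(V) = {6,9}

Answer: {6,9}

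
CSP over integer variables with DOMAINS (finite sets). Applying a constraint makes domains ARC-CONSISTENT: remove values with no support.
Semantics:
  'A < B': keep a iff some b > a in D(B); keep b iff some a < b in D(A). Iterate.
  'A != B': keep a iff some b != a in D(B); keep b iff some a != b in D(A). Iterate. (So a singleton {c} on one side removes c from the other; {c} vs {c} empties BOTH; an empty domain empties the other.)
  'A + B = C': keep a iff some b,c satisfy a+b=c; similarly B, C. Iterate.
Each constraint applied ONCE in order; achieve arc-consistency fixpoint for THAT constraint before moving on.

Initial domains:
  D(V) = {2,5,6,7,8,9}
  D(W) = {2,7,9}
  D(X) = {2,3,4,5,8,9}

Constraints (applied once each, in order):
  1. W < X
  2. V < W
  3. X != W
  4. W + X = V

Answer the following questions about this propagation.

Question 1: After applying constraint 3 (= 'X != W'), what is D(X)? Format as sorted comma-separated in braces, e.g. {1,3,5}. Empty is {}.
Constraint 1 (W < X) on D(W)={2,7,9} D(X)={2,3,4,5,8,9}: W {2,7,9}->{2,7}; X {2,3,4,5,8,9}->{3,4,5,8,9}
Constraint 2 (V < W) on D(V)={2,5,6,7,8,9} D(W)={2,7}: V {2,5,6,7,8,9}->{2,5,6}; W {2,7}->{7}
Constraint 3 (X != W) on D(X)={3,4,5,8,9} D(W)={7}: no change
So after constraint 3: D(X) = {3,4,5,8,9}

Answer: {3,4,5,8,9}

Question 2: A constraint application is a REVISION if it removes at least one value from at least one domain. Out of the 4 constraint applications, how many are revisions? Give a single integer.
Answer: 3

Derivation:
Constraint 1 (W < X) on D(W)={2,7,9} D(X)={2,3,4,5,8,9}: W {2,7,9}->{2,7}; X {2,3,4,5,8,9}->{3,4,5,8,9} => REVISION
Constraint 2 (V < W) on D(V)={2,5,6,7,8,9} D(W)={2,7}: V {2,5,6,7,8,9}->{2,5,6}; W {2,7}->{7} => REVISION
Constraint 3 (X != W) on D(X)={3,4,5,8,9} D(W)={7}: no change => not a revision
Constraint 4 (W + X = V) on D(W)={7} D(X)={3,4,5,8,9} D(V)={2,5,6}: W {7}->{}; X {3,4,5,8,9}->{}; V {2,5,6}->{} => REVISION
Total revisions = 3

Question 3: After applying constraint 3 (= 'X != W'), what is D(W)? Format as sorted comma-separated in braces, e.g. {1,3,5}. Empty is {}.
Answer: {7}

Derivation:
Constraint 1 (W < X) on D(W)={2,7,9} D(X)={2,3,4,5,8,9}: W {2,7,9}->{2,7}; X {2,3,4,5,8,9}->{3,4,5,8,9}
Constraint 2 (V < W) on D(V)={2,5,6,7,8,9} D(W)={2,7}: V {2,5,6,7,8,9}->{2,5,6}; W {2,7}->{7}
Constraint 3 (X != W) on D(X)={3,4,5,8,9} D(W)={7}: no change
So after constraint 3: D(W) = {7}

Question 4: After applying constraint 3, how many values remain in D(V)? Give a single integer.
Constraint 1 (W < X) on D(W)={2,7,9} D(X)={2,3,4,5,8,9}: W {2,7,9}->{2,7}; X {2,3,4,5,8,9}->{3,4,5,8,9}
Constraint 2 (V < W) on D(V)={2,5,6,7,8,9} D(W)={2,7}: V {2,5,6,7,8,9}->{2,5,6}; W {2,7}->{7}
Constraint 3 (X != W) on D(X)={3,4,5,8,9} D(W)={7}: no change
So after constraint 3: D(V)={2,5,6}, size = 3

Answer: 3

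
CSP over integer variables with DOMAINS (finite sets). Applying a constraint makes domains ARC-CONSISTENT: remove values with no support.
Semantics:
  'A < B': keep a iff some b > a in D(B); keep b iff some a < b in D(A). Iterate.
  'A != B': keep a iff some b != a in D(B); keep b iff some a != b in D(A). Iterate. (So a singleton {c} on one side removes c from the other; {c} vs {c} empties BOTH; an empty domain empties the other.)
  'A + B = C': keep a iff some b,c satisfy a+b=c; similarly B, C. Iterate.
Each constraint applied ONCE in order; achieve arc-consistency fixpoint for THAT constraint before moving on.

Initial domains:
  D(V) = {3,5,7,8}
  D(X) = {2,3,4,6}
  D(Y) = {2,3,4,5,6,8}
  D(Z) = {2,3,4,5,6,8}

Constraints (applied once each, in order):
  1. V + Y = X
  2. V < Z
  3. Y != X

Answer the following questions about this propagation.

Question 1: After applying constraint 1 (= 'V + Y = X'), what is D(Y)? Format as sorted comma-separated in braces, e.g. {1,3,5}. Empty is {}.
Answer: {3}

Derivation:
Constraint 1 (V + Y = X) on D(V)={3,5,7,8} D(Y)={2,3,4,5,6,8} D(X)={2,3,4,6}: V {3,5,7,8}->{3}; Y {2,3,4,5,6,8}->{3}; X {2,3,4,6}->{6}
So after constraint 1: D(Y) = {3}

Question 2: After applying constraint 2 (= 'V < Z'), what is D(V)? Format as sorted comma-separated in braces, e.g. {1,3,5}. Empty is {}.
Constraint 1 (V + Y = X) on D(V)={3,5,7,8} D(Y)={2,3,4,5,6,8} D(X)={2,3,4,6}: V {3,5,7,8}->{3}; Y {2,3,4,5,6,8}->{3}; X {2,3,4,6}->{6}
Constraint 2 (V < Z) on D(V)={3} D(Z)={2,3,4,5,6,8}: Z {2,3,4,5,6,8}->{4,5,6,8}
So after constraint 2: D(V) = {3}

Answer: {3}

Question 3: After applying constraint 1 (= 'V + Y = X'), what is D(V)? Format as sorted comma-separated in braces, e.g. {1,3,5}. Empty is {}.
Constraint 1 (V + Y = X) on D(V)={3,5,7,8} D(Y)={2,3,4,5,6,8} D(X)={2,3,4,6}: V {3,5,7,8}->{3}; Y {2,3,4,5,6,8}->{3}; X {2,3,4,6}->{6}
So after constraint 1: D(V) = {3}

Answer: {3}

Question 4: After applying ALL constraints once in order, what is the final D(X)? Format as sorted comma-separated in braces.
Answer: {6}

Derivation:
Constraint 1 (V + Y = X) on D(V)={3,5,7,8} D(Y)={2,3,4,5,6,8} D(X)={2,3,4,6}: V {3,5,7,8}->{3}; Y {2,3,4,5,6,8}->{3}; X {2,3,4,6}->{6}
Constraint 2 (V < Z) on D(V)={3} D(Z)={2,3,4,5,6,8}: Z {2,3,4,5,6,8}->{4,5,6,8}
Constraint 3 (Y != X) on D(Y)={3} D(X)={6}: no change
So after all 3 constraints: D(X) = {6}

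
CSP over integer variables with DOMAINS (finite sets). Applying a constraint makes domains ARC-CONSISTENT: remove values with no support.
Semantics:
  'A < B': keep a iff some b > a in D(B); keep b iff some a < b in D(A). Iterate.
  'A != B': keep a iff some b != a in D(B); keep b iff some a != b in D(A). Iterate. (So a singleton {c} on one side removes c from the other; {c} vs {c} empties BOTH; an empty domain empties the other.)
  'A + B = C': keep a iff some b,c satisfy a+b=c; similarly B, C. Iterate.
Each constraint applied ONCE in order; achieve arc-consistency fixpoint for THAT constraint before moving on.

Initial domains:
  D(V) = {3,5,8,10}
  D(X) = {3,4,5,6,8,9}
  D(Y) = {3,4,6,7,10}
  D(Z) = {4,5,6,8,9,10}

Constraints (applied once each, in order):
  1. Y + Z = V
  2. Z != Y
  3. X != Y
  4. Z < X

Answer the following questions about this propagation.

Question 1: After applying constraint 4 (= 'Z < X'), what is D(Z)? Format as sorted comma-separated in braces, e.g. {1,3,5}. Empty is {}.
Answer: {4,5,6}

Derivation:
Constraint 1 (Y + Z = V) on D(Y)={3,4,6,7,10} D(Z)={4,5,6,8,9,10} D(V)={3,5,8,10}: Y {3,4,6,7,10}->{3,4,6}; Z {4,5,6,8,9,10}->{4,5,6}; V {3,5,8,10}->{8,10}
Constraint 2 (Z != Y) on D(Z)={4,5,6} D(Y)={3,4,6}: no change
Constraint 3 (X != Y) on D(X)={3,4,5,6,8,9} D(Y)={3,4,6}: no change
Constraint 4 (Z < X) on D(Z)={4,5,6} D(X)={3,4,5,6,8,9}: X {3,4,5,6,8,9}->{5,6,8,9}
So after constraint 4: D(Z) = {4,5,6}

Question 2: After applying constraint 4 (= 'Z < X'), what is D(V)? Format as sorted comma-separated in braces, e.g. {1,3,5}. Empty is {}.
Answer: {8,10}

Derivation:
Constraint 1 (Y + Z = V) on D(Y)={3,4,6,7,10} D(Z)={4,5,6,8,9,10} D(V)={3,5,8,10}: Y {3,4,6,7,10}->{3,4,6}; Z {4,5,6,8,9,10}->{4,5,6}; V {3,5,8,10}->{8,10}
Constraint 2 (Z != Y) on D(Z)={4,5,6} D(Y)={3,4,6}: no change
Constraint 3 (X != Y) on D(X)={3,4,5,6,8,9} D(Y)={3,4,6}: no change
Constraint 4 (Z < X) on D(Z)={4,5,6} D(X)={3,4,5,6,8,9}: X {3,4,5,6,8,9}->{5,6,8,9}
So after constraint 4: D(V) = {8,10}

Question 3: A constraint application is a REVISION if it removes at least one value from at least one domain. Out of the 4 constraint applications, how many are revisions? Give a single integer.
Constraint 1 (Y + Z = V) on D(Y)={3,4,6,7,10} D(Z)={4,5,6,8,9,10} D(V)={3,5,8,10}: Y {3,4,6,7,10}->{3,4,6}; Z {4,5,6,8,9,10}->{4,5,6}; V {3,5,8,10}->{8,10} => REVISION
Constraint 2 (Z != Y) on D(Z)={4,5,6} D(Y)={3,4,6}: no change => not a revision
Constraint 3 (X != Y) on D(X)={3,4,5,6,8,9} D(Y)={3,4,6}: no change => not a revision
Constraint 4 (Z < X) on D(Z)={4,5,6} D(X)={3,4,5,6,8,9}: X {3,4,5,6,8,9}->{5,6,8,9} => REVISION
Total revisions = 2

Answer: 2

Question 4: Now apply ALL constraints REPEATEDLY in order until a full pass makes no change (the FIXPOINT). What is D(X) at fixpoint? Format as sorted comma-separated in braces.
pass 0 (initial): D(X)={3,4,5,6,8,9}
pass 1: V {3,5,8,10}->{8,10}; X {3,4,5,6,8,9}->{5,6,8,9}; Y {3,4,6,7,10}->{3,4,6}; Z {4,5,6,8,9,10}->{4,5,6}
pass 2: no change
Fixpoint after 2 passes: D(X) = {5,6,8,9}

Answer: {5,6,8,9}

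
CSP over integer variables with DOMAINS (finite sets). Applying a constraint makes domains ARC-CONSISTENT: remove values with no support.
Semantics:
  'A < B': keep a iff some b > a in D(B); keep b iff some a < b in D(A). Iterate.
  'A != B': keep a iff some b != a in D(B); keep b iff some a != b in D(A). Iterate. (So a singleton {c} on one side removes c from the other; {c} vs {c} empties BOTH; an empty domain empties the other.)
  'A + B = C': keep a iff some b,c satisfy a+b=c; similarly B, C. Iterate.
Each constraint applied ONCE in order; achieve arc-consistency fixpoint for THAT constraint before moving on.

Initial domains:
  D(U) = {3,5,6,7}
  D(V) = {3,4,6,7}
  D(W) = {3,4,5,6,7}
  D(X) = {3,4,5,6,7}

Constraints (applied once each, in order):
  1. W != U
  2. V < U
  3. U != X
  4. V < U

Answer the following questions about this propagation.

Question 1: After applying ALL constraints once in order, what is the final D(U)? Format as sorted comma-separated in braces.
Constraint 1 (W != U) on D(W)={3,4,5,6,7} D(U)={3,5,6,7}: no change
Constraint 2 (V < U) on D(V)={3,4,6,7} D(U)={3,5,6,7}: V {3,4,6,7}->{3,4,6}; U {3,5,6,7}->{5,6,7}
Constraint 3 (U != X) on D(U)={5,6,7} D(X)={3,4,5,6,7}: no change
Constraint 4 (V < U) on D(V)={3,4,6} D(U)={5,6,7}: no change
So after all 4 constraints: D(U) = {5,6,7}

Answer: {5,6,7}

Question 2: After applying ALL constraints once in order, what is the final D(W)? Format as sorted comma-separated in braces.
Answer: {3,4,5,6,7}

Derivation:
Constraint 1 (W != U) on D(W)={3,4,5,6,7} D(U)={3,5,6,7}: no change
Constraint 2 (V < U) on D(V)={3,4,6,7} D(U)={3,5,6,7}: V {3,4,6,7}->{3,4,6}; U {3,5,6,7}->{5,6,7}
Constraint 3 (U != X) on D(U)={5,6,7} D(X)={3,4,5,6,7}: no change
Constraint 4 (V < U) on D(V)={3,4,6} D(U)={5,6,7}: no change
So after all 4 constraints: D(W) = {3,4,5,6,7}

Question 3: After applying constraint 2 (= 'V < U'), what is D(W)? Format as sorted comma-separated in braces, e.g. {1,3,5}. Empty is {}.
Constraint 1 (W != U) on D(W)={3,4,5,6,7} D(U)={3,5,6,7}: no change
Constraint 2 (V < U) on D(V)={3,4,6,7} D(U)={3,5,6,7}: V {3,4,6,7}->{3,4,6}; U {3,5,6,7}->{5,6,7}
So after constraint 2: D(W) = {3,4,5,6,7}

Answer: {3,4,5,6,7}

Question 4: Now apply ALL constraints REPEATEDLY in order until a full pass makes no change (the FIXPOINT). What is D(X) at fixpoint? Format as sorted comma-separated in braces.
Answer: {3,4,5,6,7}

Derivation:
pass 0 (initial): D(X)={3,4,5,6,7}
pass 1: U {3,5,6,7}->{5,6,7}; V {3,4,6,7}->{3,4,6}
pass 2: no change
Fixpoint after 2 passes: D(X) = {3,4,5,6,7}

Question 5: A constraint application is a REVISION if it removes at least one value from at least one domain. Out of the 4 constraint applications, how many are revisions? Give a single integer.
Answer: 1

Derivation:
Constraint 1 (W != U) on D(W)={3,4,5,6,7} D(U)={3,5,6,7}: no change => not a revision
Constraint 2 (V < U) on D(V)={3,4,6,7} D(U)={3,5,6,7}: V {3,4,6,7}->{3,4,6}; U {3,5,6,7}->{5,6,7} => REVISION
Constraint 3 (U != X) on D(U)={5,6,7} D(X)={3,4,5,6,7}: no change => not a revision
Constraint 4 (V < U) on D(V)={3,4,6} D(U)={5,6,7}: no change => not a revision
Total revisions = 1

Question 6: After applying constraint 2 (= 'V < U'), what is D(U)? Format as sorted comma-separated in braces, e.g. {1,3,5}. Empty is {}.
Answer: {5,6,7}

Derivation:
Constraint 1 (W != U) on D(W)={3,4,5,6,7} D(U)={3,5,6,7}: no change
Constraint 2 (V < U) on D(V)={3,4,6,7} D(U)={3,5,6,7}: V {3,4,6,7}->{3,4,6}; U {3,5,6,7}->{5,6,7}
So after constraint 2: D(U) = {5,6,7}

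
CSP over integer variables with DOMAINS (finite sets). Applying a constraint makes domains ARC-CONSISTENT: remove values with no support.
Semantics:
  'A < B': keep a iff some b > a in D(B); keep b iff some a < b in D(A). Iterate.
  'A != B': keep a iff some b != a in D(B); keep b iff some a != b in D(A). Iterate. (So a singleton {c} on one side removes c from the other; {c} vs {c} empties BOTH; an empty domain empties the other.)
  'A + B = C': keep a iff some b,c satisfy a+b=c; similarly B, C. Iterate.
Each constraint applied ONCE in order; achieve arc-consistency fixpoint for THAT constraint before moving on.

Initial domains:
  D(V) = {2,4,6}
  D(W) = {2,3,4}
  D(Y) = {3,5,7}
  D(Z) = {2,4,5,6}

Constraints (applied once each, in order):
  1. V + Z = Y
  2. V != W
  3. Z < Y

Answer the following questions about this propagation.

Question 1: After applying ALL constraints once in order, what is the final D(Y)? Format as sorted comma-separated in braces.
Constraint 1 (V + Z = Y) on D(V)={2,4,6} D(Z)={2,4,5,6} D(Y)={3,5,7}: V {2,4,6}->{2}; Z {2,4,5,6}->{5}; Y {3,5,7}->{7}
Constraint 2 (V != W) on D(V)={2} D(W)={2,3,4}: W {2,3,4}->{3,4}
Constraint 3 (Z < Y) on D(Z)={5} D(Y)={7}: no change
So after all 3 constraints: D(Y) = {7}

Answer: {7}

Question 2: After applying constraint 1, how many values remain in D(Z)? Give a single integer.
Constraint 1 (V + Z = Y) on D(V)={2,4,6} D(Z)={2,4,5,6} D(Y)={3,5,7}: V {2,4,6}->{2}; Z {2,4,5,6}->{5}; Y {3,5,7}->{7}
So after constraint 1: D(Z)={5}, size = 1

Answer: 1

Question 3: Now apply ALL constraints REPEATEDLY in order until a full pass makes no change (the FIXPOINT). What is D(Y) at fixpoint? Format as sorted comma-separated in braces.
pass 0 (initial): D(Y)={3,5,7}
pass 1: V {2,4,6}->{2}; W {2,3,4}->{3,4}; Y {3,5,7}->{7}; Z {2,4,5,6}->{5}
pass 2: no change
Fixpoint after 2 passes: D(Y) = {7}

Answer: {7}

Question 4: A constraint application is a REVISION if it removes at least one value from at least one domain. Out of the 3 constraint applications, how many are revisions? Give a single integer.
Constraint 1 (V + Z = Y) on D(V)={2,4,6} D(Z)={2,4,5,6} D(Y)={3,5,7}: V {2,4,6}->{2}; Z {2,4,5,6}->{5}; Y {3,5,7}->{7} => REVISION
Constraint 2 (V != W) on D(V)={2} D(W)={2,3,4}: W {2,3,4}->{3,4} => REVISION
Constraint 3 (Z < Y) on D(Z)={5} D(Y)={7}: no change => not a revision
Total revisions = 2

Answer: 2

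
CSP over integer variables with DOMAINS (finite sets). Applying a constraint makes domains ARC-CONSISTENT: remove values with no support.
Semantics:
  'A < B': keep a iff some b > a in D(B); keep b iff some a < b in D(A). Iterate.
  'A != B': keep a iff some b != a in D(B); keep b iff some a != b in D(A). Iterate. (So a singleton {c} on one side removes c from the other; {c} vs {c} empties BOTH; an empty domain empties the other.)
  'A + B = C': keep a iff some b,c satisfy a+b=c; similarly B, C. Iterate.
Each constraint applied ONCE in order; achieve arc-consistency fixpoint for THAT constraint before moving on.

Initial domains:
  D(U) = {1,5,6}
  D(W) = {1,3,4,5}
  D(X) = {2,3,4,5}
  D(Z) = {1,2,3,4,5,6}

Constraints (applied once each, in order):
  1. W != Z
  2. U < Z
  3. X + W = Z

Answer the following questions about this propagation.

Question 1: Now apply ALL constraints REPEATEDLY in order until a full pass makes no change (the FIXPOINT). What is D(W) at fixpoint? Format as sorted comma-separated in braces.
pass 0 (initial): D(W)={1,3,4,5}
pass 1: U {1,5,6}->{1,5}; W {1,3,4,5}->{1,3,4}; Z {1,2,3,4,5,6}->{3,4,5,6}
pass 2: no change
Fixpoint after 2 passes: D(W) = {1,3,4}

Answer: {1,3,4}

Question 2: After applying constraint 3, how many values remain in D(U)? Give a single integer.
Constraint 1 (W != Z) on D(W)={1,3,4,5} D(Z)={1,2,3,4,5,6}: no change
Constraint 2 (U < Z) on D(U)={1,5,6} D(Z)={1,2,3,4,5,6}: U {1,5,6}->{1,5}; Z {1,2,3,4,5,6}->{2,3,4,5,6}
Constraint 3 (X + W = Z) on D(X)={2,3,4,5} D(W)={1,3,4,5} D(Z)={2,3,4,5,6}: W {1,3,4,5}->{1,3,4}; Z {2,3,4,5,6}->{3,4,5,6}
So after constraint 3: D(U)={1,5}, size = 2

Answer: 2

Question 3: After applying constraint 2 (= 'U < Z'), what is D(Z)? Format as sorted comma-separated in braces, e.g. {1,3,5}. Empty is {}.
Constraint 1 (W != Z) on D(W)={1,3,4,5} D(Z)={1,2,3,4,5,6}: no change
Constraint 2 (U < Z) on D(U)={1,5,6} D(Z)={1,2,3,4,5,6}: U {1,5,6}->{1,5}; Z {1,2,3,4,5,6}->{2,3,4,5,6}
So after constraint 2: D(Z) = {2,3,4,5,6}

Answer: {2,3,4,5,6}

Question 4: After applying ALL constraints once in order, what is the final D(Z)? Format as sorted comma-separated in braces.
Constraint 1 (W != Z) on D(W)={1,3,4,5} D(Z)={1,2,3,4,5,6}: no change
Constraint 2 (U < Z) on D(U)={1,5,6} D(Z)={1,2,3,4,5,6}: U {1,5,6}->{1,5}; Z {1,2,3,4,5,6}->{2,3,4,5,6}
Constraint 3 (X + W = Z) on D(X)={2,3,4,5} D(W)={1,3,4,5} D(Z)={2,3,4,5,6}: W {1,3,4,5}->{1,3,4}; Z {2,3,4,5,6}->{3,4,5,6}
So after all 3 constraints: D(Z) = {3,4,5,6}

Answer: {3,4,5,6}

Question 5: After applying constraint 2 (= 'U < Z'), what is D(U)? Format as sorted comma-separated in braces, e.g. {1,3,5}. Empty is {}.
Answer: {1,5}

Derivation:
Constraint 1 (W != Z) on D(W)={1,3,4,5} D(Z)={1,2,3,4,5,6}: no change
Constraint 2 (U < Z) on D(U)={1,5,6} D(Z)={1,2,3,4,5,6}: U {1,5,6}->{1,5}; Z {1,2,3,4,5,6}->{2,3,4,5,6}
So after constraint 2: D(U) = {1,5}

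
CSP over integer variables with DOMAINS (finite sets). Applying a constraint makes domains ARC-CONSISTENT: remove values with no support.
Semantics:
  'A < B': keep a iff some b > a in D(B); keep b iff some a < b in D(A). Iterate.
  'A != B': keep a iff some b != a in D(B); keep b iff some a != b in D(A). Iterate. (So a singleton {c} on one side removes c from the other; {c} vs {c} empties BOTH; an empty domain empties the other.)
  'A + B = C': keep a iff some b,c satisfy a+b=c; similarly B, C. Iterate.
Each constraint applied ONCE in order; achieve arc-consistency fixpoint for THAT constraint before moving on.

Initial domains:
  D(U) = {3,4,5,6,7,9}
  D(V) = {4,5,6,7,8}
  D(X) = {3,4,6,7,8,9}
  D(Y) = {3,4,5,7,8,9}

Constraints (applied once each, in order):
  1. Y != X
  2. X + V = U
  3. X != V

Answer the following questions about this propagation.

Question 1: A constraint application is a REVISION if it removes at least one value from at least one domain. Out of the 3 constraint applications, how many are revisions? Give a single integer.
Constraint 1 (Y != X) on D(Y)={3,4,5,7,8,9} D(X)={3,4,6,7,8,9}: no change => not a revision
Constraint 2 (X + V = U) on D(X)={3,4,6,7,8,9} D(V)={4,5,6,7,8} D(U)={3,4,5,6,7,9}: X {3,4,6,7,8,9}->{3,4}; V {4,5,6,7,8}->{4,5,6}; U {3,4,5,6,7,9}->{7,9} => REVISION
Constraint 3 (X != V) on D(X)={3,4} D(V)={4,5,6}: no change => not a revision
Total revisions = 1

Answer: 1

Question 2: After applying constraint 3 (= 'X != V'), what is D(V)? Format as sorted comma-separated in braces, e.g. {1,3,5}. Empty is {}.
Answer: {4,5,6}

Derivation:
Constraint 1 (Y != X) on D(Y)={3,4,5,7,8,9} D(X)={3,4,6,7,8,9}: no change
Constraint 2 (X + V = U) on D(X)={3,4,6,7,8,9} D(V)={4,5,6,7,8} D(U)={3,4,5,6,7,9}: X {3,4,6,7,8,9}->{3,4}; V {4,5,6,7,8}->{4,5,6}; U {3,4,5,6,7,9}->{7,9}
Constraint 3 (X != V) on D(X)={3,4} D(V)={4,5,6}: no change
So after constraint 3: D(V) = {4,5,6}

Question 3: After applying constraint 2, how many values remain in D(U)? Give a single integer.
Constraint 1 (Y != X) on D(Y)={3,4,5,7,8,9} D(X)={3,4,6,7,8,9}: no change
Constraint 2 (X + V = U) on D(X)={3,4,6,7,8,9} D(V)={4,5,6,7,8} D(U)={3,4,5,6,7,9}: X {3,4,6,7,8,9}->{3,4}; V {4,5,6,7,8}->{4,5,6}; U {3,4,5,6,7,9}->{7,9}
So after constraint 2: D(U)={7,9}, size = 2

Answer: 2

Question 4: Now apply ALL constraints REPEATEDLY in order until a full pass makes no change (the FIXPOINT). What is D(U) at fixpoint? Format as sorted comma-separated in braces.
Answer: {7,9}

Derivation:
pass 0 (initial): D(U)={3,4,5,6,7,9}
pass 1: U {3,4,5,6,7,9}->{7,9}; V {4,5,6,7,8}->{4,5,6}; X {3,4,6,7,8,9}->{3,4}
pass 2: no change
Fixpoint after 2 passes: D(U) = {7,9}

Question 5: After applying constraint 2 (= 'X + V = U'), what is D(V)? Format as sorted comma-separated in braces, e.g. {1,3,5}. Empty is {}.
Constraint 1 (Y != X) on D(Y)={3,4,5,7,8,9} D(X)={3,4,6,7,8,9}: no change
Constraint 2 (X + V = U) on D(X)={3,4,6,7,8,9} D(V)={4,5,6,7,8} D(U)={3,4,5,6,7,9}: X {3,4,6,7,8,9}->{3,4}; V {4,5,6,7,8}->{4,5,6}; U {3,4,5,6,7,9}->{7,9}
So after constraint 2: D(V) = {4,5,6}

Answer: {4,5,6}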